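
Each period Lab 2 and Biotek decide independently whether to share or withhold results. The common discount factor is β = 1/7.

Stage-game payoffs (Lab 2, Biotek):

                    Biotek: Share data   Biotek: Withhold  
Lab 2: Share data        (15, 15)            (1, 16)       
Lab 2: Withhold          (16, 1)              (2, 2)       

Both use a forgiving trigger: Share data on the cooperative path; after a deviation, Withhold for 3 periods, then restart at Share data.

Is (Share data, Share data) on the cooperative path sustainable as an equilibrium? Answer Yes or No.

A one-shot deviation gives 16 now, then 2 for 3 periods, then back to 15.
Gain from deviating: (16−15) today; loss: (15−2) in each of the next 3 periods.
No-deviation condition: (15−2)(β+…+β^3) ≥ 16−15, i.e. β+…+β^3 ≥ 1/13.
At β = 1/7: β+…+β^3 = 0.1662 ≥ 0.0769.
So cooperation is sustainable.

Yes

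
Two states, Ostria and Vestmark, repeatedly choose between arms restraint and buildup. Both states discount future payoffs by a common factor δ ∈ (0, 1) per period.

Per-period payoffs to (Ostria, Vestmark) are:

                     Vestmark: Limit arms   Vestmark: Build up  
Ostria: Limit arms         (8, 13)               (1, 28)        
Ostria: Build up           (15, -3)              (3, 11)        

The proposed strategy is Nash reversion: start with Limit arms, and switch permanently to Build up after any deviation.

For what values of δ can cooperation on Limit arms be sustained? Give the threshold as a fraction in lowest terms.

For Ostria: deviation gain 15−8 = 7, per-period punishment loss 8−3 = 5. IC gives δ ≥ 7/12.
For Vestmark: gain 15, loss 2 per period, so δ ≥ 15/17.
The tighter constraint is Vestmark's, so cooperation needs δ ≥ 15/17.

15/17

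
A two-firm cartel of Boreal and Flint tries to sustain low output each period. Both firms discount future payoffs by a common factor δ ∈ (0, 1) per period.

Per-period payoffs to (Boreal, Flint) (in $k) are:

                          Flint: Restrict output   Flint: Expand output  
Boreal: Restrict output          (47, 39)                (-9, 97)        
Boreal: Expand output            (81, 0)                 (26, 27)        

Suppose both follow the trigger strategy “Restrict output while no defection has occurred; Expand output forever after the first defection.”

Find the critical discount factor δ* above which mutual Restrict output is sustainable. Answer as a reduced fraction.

Boreal: cooperation gives 47 each period; deviation gives 81 once then 26 forever.
  47/(1−δ) ≥ 81 + 26δ/(1−δ) ⇒ δ ≥ 34/55.
Flint: cooperation gives 39 each period; deviation gives 97 once then 27 forever.
  δ ≥ 58/70 = 29/35.
Both must hold, so the binding constraint is Flint's: δ ≥ 29/35.

29/35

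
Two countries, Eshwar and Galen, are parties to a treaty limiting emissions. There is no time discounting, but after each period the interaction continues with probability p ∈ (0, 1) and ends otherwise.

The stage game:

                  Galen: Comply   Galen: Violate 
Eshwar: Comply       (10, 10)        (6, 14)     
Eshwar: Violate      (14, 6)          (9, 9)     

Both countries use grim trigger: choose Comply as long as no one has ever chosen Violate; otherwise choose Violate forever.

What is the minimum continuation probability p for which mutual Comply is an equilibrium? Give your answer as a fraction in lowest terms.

Expected cooperation value is 10 + p·10 + p²·10 + … = 10/(1−p); deviation gives 14 + p·9/(1−p).
10 ≥ 14(1−p) + 9p ⇒ 5p ≥ 4 ⇒ p ≥ 4/5.

4/5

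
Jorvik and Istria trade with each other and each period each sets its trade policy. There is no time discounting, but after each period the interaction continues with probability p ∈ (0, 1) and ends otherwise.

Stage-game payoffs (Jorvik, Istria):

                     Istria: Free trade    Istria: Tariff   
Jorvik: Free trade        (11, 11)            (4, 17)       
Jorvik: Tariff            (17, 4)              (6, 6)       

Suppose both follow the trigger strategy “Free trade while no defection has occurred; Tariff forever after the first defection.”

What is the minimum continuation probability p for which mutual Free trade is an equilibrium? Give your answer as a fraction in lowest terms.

6/11

With no time discounting, the continuation probability p plays the role of the discount factor.
Grim-trigger IC: 11/(1−p) ≥ 17 + 6p/(1−p) ⇒ p ≥ (17−11)/(17−6) = 6/11.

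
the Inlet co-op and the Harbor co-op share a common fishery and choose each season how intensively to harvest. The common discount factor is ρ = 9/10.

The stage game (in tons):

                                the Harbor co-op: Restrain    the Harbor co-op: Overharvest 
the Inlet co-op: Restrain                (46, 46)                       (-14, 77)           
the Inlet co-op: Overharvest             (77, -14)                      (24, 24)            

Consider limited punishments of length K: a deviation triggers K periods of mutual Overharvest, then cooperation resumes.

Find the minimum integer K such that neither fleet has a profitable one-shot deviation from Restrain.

IC: ρ(1−ρ^K)/(1−ρ) ≥ (77−46)/(46−24) = 31/22.
With ρ = 9/10: need 1 − ρ^K ≥ 31/22·(1−9/10)/(9/10), i.e. ρ^K ≤ 0.8434.
Since (9/10)^1 = 0.9000 and (9/10)^2 = 0.8100, the smallest such K is 2.

2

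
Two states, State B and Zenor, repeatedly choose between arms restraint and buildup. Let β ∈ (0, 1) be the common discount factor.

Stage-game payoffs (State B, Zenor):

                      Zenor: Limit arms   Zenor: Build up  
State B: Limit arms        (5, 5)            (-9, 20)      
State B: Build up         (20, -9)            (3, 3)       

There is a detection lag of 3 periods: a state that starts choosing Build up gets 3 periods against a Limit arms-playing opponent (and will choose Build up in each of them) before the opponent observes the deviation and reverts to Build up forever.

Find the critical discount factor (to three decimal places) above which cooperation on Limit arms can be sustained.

0.959

Deviating for the 3 undetected periods gains 20−5 = 15 per period over cooperation, then loses 5−3 = 2 per period forever once punishment starts.
Gain: 15(1 + β + … + β^2); loss: 2·β^3/(1−β).
No profitable deviation ⇔ 15(1−β^3) ≤ 2·β^3, i.e. β^3 ≥ 15/(15+2) = 15/17.
Hence β ≥ (15/17)^(1/3) ≈ 0.959.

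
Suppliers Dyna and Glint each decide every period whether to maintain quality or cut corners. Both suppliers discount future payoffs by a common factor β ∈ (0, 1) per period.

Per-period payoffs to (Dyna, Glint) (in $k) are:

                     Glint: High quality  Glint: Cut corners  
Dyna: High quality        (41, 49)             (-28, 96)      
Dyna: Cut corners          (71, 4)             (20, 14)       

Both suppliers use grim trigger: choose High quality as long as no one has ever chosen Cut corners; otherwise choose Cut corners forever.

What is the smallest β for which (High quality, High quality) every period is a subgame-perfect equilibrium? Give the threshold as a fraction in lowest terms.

For Dyna: deviation gain 71−41 = 30, per-period punishment loss 41−20 = 21. IC gives β ≥ 30/51 = 10/17.
For Glint: gain 47, loss 35 per period, so β ≥ 47/82.
The tighter constraint is Dyna's, so cooperation needs β ≥ 10/17.

10/17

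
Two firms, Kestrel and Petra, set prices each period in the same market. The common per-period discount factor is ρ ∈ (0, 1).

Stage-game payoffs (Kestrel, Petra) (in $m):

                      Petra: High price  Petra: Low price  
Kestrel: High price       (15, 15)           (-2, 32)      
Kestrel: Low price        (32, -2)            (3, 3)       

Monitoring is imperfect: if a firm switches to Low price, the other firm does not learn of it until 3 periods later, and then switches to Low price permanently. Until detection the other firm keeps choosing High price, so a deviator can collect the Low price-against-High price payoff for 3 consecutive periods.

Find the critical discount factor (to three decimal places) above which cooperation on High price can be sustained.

The best deviation is to choose Low price for all 3 undetected periods, earning 32 each, then 3 forever once detected.
Deviation value: 32(1−ρ^3)/(1−ρ) + 3ρ^3/(1−ρ); cooperation value: 15/(1−ρ).
IC: 15 ≥ 32(1−ρ^3) + 3ρ^3 = 32 − 29ρ^3.
So ρ^3 ≥ 17/29, giving ρ ≥ (17/29)^(1/3) ≈ 0.837.

0.837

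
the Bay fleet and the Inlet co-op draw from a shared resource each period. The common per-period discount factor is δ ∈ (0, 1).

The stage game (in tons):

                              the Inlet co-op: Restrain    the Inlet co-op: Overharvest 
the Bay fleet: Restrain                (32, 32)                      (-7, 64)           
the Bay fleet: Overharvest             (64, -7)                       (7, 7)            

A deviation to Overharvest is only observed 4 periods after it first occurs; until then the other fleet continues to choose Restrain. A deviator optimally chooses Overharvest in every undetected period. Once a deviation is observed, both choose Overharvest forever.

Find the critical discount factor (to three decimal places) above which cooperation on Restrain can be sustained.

0.866

Deviating for the 4 undetected periods gains 64−32 = 32 per period over cooperation, then loses 32−7 = 25 per period forever once punishment starts.
Gain: 32(1 + δ + … + δ^3); loss: 25·δ^4/(1−δ).
No profitable deviation ⇔ 32(1−δ^4) ≤ 25·δ^4, i.e. δ^4 ≥ 32/(32+25) = 32/57.
Hence δ ≥ (32/57)^(1/4) ≈ 0.866.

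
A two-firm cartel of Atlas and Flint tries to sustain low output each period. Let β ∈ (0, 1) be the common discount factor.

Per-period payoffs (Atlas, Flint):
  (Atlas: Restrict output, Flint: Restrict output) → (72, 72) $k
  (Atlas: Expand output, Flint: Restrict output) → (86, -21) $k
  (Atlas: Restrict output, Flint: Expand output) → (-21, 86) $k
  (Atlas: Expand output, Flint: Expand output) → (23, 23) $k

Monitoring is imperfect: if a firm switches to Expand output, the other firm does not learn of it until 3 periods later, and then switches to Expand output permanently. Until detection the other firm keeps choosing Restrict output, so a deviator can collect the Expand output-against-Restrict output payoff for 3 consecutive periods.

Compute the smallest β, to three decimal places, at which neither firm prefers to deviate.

0.606

Deviating for the 3 undetected periods gains 86−72 = 14 per period over cooperation, then loses 72−23 = 49 per period forever once punishment starts.
Gain: 14(1 + β + … + β^2); loss: 49·β^3/(1−β).
No profitable deviation ⇔ 14(1−β^3) ≤ 49·β^3, i.e. β^3 ≥ 14/(14+49) = 2/9.
Hence β ≥ (2/9)^(1/3) ≈ 0.606.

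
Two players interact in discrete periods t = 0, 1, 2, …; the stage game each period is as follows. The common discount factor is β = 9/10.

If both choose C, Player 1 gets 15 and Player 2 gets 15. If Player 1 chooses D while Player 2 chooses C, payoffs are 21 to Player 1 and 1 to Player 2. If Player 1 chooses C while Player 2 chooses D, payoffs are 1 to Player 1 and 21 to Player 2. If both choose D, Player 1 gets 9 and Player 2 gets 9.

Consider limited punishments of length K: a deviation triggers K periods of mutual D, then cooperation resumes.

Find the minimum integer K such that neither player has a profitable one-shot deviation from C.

Need Σ_{k=1}^{K} β^k ≥ (21−15)/(15−9) = 1.0000 at β = 9/10.
At K = 1 the sum is 0.9000 < 1.0000; at K = 2 it is 1.7100 ≥ 1.0000.
So the minimum punishment length is K = 2.

2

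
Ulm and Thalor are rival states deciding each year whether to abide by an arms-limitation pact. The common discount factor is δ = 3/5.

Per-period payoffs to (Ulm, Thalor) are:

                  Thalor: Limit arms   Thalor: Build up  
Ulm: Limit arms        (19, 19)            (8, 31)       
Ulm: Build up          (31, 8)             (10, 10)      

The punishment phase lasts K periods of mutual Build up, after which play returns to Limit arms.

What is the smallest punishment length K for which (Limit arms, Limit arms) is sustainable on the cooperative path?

5

No profitable deviation requires (19−10)(δ+…+δ^K) ≥ 31−19, i.e. δ+…+δ^K ≥ 4/3 ≈ 1.3333.
With δ = 3/5, the partial sums are K=1: 0.6000, K=2: 0.9600, K=3: 1.1760, K=4: 1.3056, K=5: 1.3834.
K = 5 is the first length at which the sum reaches 1.3333.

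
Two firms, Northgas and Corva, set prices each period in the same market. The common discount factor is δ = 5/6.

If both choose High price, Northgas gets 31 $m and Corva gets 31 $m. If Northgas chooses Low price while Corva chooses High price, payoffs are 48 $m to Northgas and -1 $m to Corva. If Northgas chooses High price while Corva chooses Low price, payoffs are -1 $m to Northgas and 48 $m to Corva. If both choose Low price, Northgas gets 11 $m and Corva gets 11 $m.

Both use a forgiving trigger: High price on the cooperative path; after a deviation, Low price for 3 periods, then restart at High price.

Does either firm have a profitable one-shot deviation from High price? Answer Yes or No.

Comparing payoff streams over the 4 periods until play realigns: cooperate → 31(1+δ+…+δ^3); deviate → 48 + 11(δ+…+δ^3).
Cooperation is sustained iff (31−11)(δ+…+δ^3) ≥ 48−31.
δ+…+δ^3 = 5/6·(1−(5/6)^3)/(1−5/6) = 2.1065, and (48−31)/(31−11) = 0.8500.
2.1065 ≥ 0.8500, so cooperation is sustainable.

No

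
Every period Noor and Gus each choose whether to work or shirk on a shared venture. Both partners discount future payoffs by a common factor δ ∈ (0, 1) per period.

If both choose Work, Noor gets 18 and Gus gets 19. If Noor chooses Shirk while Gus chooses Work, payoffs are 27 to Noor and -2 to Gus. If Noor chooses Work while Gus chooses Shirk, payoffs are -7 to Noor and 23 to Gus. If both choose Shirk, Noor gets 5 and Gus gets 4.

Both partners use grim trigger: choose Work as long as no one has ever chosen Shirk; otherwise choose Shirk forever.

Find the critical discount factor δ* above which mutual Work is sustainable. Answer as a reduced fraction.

For Noor: deviation gain 27−18 = 9, per-period punishment loss 18−5 = 13. IC gives δ ≥ 9/22.
For Gus: gain 4, loss 15 per period, so δ ≥ 4/19.
The tighter constraint is Noor's, so cooperation needs δ ≥ 9/22.

9/22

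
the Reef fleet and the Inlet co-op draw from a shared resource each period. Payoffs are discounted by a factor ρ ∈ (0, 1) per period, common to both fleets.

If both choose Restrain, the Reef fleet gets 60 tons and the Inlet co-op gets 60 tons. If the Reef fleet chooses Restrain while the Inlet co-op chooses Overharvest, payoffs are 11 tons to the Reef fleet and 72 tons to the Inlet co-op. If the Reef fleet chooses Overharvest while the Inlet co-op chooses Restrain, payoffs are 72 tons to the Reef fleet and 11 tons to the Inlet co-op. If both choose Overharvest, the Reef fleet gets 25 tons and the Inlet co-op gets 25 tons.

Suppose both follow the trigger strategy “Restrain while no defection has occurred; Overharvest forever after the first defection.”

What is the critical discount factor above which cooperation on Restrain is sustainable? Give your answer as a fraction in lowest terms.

12/47

Cooperation forever yields 60 each period: 60/(1−ρ).
Deviating yields 72 once, then 25 forever: 72 + 25ρ/(1−ρ).
No profitable deviation requires 60/(1−ρ) ≥ 72 + 25ρ/(1−ρ).
Multiplying by (1−ρ): 60 ≥ 72(1−ρ) + 25ρ = 72 − 47ρ.
So 47ρ ≥ 12, i.e. ρ ≥ 12/47.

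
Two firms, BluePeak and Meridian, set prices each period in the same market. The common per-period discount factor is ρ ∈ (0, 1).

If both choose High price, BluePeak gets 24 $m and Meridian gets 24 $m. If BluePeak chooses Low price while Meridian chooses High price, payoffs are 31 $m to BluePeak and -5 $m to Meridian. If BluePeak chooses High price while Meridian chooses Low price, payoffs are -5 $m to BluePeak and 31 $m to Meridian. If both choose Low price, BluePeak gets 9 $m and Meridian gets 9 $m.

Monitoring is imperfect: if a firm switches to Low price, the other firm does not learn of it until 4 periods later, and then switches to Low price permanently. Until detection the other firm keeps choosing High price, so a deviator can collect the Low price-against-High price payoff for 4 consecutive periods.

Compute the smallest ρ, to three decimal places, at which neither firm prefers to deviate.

0.751

A deviator earns 31 for 4 periods, then 9 forever; cooperating earns 24 forever. Multiplying the IC by (1−ρ):
24 ≥ 31(1−ρ^4) + 9ρ^4, so 22·ρ^4 ≥ 7 and ρ^4 ≥ 7/22.
ρ ≥ (7/22)^(1/4) ≈ 0.751.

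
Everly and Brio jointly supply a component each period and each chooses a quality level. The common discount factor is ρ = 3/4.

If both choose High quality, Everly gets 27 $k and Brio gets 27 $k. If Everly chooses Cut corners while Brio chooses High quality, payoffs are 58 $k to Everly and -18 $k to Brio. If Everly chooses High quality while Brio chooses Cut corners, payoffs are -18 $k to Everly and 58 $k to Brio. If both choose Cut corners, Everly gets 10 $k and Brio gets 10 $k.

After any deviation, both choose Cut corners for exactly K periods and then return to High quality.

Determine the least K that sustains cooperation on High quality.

IC: ρ(1−ρ^K)/(1−ρ) ≥ (58−27)/(27−10) = 31/17.
With ρ = 3/4: need 1 − ρ^K ≥ 31/17·(1−3/4)/(3/4), i.e. ρ^K ≤ 0.3922.
Since (3/4)^3 = 0.4219 and (3/4)^4 = 0.3164, the smallest such K is 4.

4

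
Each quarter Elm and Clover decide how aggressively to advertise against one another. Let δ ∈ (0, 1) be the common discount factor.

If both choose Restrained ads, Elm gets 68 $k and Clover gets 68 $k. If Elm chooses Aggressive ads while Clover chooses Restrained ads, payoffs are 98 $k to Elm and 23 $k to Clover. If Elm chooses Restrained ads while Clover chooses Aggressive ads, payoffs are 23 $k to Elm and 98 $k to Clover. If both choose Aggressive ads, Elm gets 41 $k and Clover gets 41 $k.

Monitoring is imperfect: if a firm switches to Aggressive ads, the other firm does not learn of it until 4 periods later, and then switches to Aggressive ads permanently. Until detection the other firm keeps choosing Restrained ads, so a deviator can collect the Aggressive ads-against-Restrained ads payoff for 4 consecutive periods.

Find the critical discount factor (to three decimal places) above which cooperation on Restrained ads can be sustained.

0.852

The best deviation is to choose Aggressive ads for all 4 undetected periods, earning 98 each, then 41 forever once detected.
Deviation value: 98(1−δ^4)/(1−δ) + 41δ^4/(1−δ); cooperation value: 68/(1−δ).
IC: 68 ≥ 98(1−δ^4) + 41δ^4 = 98 − 57δ^4.
So δ^4 ≥ 30/57 = 10/19, giving δ ≥ (10/19)^(1/4) ≈ 0.852.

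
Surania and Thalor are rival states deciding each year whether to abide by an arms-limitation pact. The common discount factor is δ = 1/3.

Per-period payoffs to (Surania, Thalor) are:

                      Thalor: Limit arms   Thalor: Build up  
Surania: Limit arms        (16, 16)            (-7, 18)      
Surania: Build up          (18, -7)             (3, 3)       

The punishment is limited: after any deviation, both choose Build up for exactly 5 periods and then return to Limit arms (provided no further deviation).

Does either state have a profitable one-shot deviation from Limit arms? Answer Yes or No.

Comparing payoff streams over the 6 periods until play realigns: cooperate → 16(1+δ+…+δ^5); deviate → 18 + 3(δ+…+δ^5).
Cooperation is sustained iff (16−3)(δ+…+δ^5) ≥ 18−16.
δ+…+δ^5 = 1/3·(1−(1/3)^5)/(1−1/3) = 0.4979, and (18−16)/(16−3) = 0.1538.
0.4979 ≥ 0.1538, so cooperation is sustainable.

No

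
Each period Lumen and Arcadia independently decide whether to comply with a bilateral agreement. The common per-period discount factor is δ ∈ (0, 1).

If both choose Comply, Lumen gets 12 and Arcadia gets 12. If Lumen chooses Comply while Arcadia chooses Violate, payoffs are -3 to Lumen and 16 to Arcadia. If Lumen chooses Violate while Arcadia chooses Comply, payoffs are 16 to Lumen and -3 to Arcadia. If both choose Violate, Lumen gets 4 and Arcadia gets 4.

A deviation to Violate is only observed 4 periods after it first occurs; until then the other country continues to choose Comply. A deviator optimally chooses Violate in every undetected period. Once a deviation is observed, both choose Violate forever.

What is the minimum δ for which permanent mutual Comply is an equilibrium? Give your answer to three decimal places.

0.760

The best deviation is to choose Violate for all 4 undetected periods, earning 16 each, then 4 forever once detected.
Deviation value: 16(1−δ^4)/(1−δ) + 4δ^4/(1−δ); cooperation value: 12/(1−δ).
IC: 12 ≥ 16(1−δ^4) + 4δ^4 = 16 − 12δ^4.
So δ^4 ≥ 4/12 = 1/3, giving δ ≥ (1/3)^(1/4) ≈ 0.760.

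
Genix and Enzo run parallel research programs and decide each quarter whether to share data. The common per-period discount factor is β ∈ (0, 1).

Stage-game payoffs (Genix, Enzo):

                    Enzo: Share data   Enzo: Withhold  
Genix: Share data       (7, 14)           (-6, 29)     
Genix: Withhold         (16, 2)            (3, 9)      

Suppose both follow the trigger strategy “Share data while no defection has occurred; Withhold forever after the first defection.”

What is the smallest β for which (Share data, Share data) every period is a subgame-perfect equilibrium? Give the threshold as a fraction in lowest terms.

Genix's threshold: (16−7)/(16−3) = 9/13.
Enzo's threshold: (29−14)/(29−9) = 3/4.
9/13 < 3/4, so Enzo binds and β* = 3/4.

3/4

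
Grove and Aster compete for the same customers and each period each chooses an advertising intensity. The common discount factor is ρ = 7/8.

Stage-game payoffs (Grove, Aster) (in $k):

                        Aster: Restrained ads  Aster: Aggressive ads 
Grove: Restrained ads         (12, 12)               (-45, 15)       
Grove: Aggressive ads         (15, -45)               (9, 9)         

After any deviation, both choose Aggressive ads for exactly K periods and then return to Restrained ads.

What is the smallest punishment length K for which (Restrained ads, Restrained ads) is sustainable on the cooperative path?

Need Σ_{k=1}^{K} ρ^k ≥ (15−12)/(12−9) = 1.0000 at ρ = 7/8.
At K = 1 the sum is 0.8750 < 1.0000; at K = 2 it is 1.6406 ≥ 1.0000.
So the minimum punishment length is K = 2.

2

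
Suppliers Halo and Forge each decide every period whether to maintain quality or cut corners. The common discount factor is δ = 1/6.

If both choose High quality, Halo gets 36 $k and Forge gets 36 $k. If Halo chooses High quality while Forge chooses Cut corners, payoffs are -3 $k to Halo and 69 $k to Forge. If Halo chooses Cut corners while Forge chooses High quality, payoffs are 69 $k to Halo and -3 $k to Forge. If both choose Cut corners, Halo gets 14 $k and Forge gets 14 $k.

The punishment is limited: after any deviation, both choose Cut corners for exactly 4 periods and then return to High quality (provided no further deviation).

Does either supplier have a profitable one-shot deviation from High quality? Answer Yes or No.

Yes

Comparing payoff streams over the 5 periods until play realigns: cooperate → 36(1+δ+…+δ^4); deviate → 69 + 14(δ+…+δ^4).
Cooperation is sustained iff (36−14)(δ+…+δ^4) ≥ 69−36.
δ+…+δ^4 = 1/6·(1−(1/6)^4)/(1−1/6) = 0.1998, and (69−36)/(36−14) = 1.5000.
0.1998 < 1.5000, so cooperation is not sustainable.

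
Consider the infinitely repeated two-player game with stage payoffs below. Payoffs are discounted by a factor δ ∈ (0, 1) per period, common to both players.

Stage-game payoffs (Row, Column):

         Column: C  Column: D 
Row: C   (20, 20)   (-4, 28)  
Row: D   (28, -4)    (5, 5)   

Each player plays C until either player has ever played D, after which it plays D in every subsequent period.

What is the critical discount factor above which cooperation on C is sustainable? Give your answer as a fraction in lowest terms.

Under grim trigger the critical discount factor is (T−C)/(T−P) with T = 28, C = 20, P = 5.
δ* = (28−20)/(28−5) = 8/23.

8/23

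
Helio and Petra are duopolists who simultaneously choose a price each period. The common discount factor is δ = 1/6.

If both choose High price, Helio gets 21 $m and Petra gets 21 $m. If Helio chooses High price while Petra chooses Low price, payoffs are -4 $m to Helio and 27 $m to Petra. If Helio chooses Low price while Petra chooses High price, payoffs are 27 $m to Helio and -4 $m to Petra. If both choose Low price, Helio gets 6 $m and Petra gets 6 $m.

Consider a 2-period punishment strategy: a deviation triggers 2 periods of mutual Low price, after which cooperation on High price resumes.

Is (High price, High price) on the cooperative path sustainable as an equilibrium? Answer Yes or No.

No

Comparing payoff streams over the 3 periods until play realigns: cooperate → 21(1+δ+…+δ^2); deviate → 27 + 6(δ+…+δ^2).
Cooperation is sustained iff (21−6)(δ+…+δ^2) ≥ 27−21.
δ+…+δ^2 = 1/6·(1−(1/6)^2)/(1−1/6) = 0.1944, and (27−21)/(21−6) = 0.4000.
0.1944 < 0.4000, so cooperation is not sustainable.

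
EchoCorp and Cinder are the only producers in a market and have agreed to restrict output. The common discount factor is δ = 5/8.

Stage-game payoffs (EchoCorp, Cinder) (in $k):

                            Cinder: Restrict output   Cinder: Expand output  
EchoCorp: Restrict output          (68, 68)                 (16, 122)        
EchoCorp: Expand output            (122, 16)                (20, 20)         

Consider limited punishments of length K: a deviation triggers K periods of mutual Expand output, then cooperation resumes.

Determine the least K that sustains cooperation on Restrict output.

3

IC: δ(1−δ^K)/(1−δ) ≥ (122−68)/(68−20) = 9/8.
With δ = 5/8: need 1 − δ^K ≥ 9/8·(1−5/8)/(5/8), i.e. δ^K ≤ 0.3250.
Since (5/8)^2 = 0.3906 and (5/8)^3 = 0.2441, the smallest such K is 3.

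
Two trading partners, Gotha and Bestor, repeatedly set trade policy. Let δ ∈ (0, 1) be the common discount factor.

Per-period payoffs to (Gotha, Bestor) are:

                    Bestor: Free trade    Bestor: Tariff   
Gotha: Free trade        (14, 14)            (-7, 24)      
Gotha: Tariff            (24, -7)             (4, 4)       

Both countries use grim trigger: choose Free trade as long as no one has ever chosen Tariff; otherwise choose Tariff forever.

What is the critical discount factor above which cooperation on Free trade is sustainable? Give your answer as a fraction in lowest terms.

1/2

One-period gain from deviating is 24 − 14 = 10. The loss is 14 − 4 = 10 in every subsequent period, with present value 10·δ/(1−δ).
Deviation is unprofitable when 10·δ/(1−δ) ≥ 10, i.e. δ/(1−δ) ≥ 1.
Equivalently δ ≥ 10/(10+10) = 1/2.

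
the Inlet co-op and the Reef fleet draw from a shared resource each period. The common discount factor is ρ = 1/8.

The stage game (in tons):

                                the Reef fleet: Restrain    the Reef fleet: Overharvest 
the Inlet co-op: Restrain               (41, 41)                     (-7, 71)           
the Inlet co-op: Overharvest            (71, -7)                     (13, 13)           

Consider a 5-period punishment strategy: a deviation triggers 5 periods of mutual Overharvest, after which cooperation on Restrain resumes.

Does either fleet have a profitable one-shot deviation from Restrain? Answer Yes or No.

Yes

IC: ρ+…+ρ^5 ≥ (71−41)/(41−13) = 15/14.
At ρ = 1/8: partial sum = 0.1429 < 1.0714. Cooperation not sustainable.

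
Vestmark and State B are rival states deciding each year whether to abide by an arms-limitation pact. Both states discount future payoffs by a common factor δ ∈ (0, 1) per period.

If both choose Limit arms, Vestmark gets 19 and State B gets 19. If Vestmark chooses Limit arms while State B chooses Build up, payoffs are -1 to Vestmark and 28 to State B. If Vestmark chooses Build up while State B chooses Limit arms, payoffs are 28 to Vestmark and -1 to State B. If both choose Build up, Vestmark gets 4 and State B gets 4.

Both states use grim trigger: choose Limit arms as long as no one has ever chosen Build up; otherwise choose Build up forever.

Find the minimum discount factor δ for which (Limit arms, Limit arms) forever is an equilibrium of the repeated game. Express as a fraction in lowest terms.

3/8

One-period gain from deviating is 28 − 19 = 9. The loss is 19 − 4 = 15 in every subsequent period, with present value 15·δ/(1−δ).
Deviation is unprofitable when 15·δ/(1−δ) ≥ 9, i.e. δ/(1−δ) ≥ 3/5.
Equivalently δ ≥ 9/(9+15) = 3/8.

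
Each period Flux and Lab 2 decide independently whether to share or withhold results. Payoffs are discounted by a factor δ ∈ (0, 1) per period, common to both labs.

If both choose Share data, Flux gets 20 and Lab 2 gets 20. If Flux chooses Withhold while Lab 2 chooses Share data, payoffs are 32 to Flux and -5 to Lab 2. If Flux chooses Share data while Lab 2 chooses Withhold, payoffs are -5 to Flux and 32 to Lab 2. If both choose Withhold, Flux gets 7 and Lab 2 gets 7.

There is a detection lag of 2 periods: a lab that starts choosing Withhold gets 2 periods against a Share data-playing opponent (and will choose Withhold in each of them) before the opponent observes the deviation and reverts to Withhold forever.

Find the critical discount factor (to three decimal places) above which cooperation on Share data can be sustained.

0.693

The best deviation is to choose Withhold for all 2 undetected periods, earning 32 each, then 7 forever once detected.
Deviation value: 32(1−δ^2)/(1−δ) + 7δ^2/(1−δ); cooperation value: 20/(1−δ).
IC: 20 ≥ 32(1−δ^2) + 7δ^2 = 32 − 25δ^2.
So δ^2 ≥ 12/25, giving δ ≥ (12/25)^(1/2) ≈ 0.693.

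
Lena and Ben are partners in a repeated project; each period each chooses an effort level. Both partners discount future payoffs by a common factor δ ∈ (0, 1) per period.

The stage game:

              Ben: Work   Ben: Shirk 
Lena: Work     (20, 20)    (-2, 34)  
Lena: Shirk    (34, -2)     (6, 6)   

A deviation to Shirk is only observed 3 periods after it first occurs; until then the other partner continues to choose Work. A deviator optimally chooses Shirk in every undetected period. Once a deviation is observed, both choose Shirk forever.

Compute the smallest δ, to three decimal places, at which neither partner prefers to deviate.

0.794

Deviating for the 3 undetected periods gains 34−20 = 14 per period over cooperation, then loses 20−6 = 14 per period forever once punishment starts.
Gain: 14(1 + δ + … + δ^2); loss: 14·δ^3/(1−δ).
No profitable deviation ⇔ 14(1−δ^3) ≤ 14·δ^3, i.e. δ^3 ≥ 14/(14+14) = 1/2.
Hence δ ≥ (1/2)^(1/3) ≈ 0.794.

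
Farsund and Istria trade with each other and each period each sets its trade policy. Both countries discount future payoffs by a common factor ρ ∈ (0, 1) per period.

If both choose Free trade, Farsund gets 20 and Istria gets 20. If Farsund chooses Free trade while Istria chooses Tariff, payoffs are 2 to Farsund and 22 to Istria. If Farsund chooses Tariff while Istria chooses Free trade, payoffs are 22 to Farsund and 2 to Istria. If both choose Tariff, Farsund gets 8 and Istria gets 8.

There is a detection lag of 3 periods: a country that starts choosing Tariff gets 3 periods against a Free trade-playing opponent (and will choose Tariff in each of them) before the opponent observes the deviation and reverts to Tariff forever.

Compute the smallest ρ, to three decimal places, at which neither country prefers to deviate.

0.523

A deviator earns 22 for 3 periods, then 8 forever; cooperating earns 20 forever. Multiplying the IC by (1−ρ):
20 ≥ 22(1−ρ^3) + 8ρ^3, so 14·ρ^3 ≥ 2 and ρ^3 ≥ 1/7.
ρ ≥ (1/7)^(1/3) ≈ 0.523.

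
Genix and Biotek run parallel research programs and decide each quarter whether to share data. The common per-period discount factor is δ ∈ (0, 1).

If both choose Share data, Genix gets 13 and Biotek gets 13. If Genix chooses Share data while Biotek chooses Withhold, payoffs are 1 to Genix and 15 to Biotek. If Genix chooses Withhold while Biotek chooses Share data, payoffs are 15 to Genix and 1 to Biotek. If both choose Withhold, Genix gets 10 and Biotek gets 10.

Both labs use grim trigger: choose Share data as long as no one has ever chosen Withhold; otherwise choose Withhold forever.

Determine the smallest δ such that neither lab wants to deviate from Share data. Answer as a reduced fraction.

One-period gain from deviating is 15 − 13 = 2. The loss is 13 − 10 = 3 in every subsequent period, with present value 3·δ/(1−δ).
Deviation is unprofitable when 3·δ/(1−δ) ≥ 2, i.e. δ/(1−δ) ≥ 2/3.
Equivalently δ ≥ 2/(2+3) = 2/5.

2/5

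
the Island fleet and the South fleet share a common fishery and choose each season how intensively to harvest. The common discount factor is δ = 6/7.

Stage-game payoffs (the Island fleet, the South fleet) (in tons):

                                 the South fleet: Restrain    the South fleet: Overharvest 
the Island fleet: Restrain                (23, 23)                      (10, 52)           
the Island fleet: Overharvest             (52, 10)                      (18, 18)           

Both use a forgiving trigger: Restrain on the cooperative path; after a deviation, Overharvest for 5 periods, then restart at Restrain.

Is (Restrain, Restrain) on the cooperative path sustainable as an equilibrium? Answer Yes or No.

IC: δ+…+δ^5 ≥ (52−23)/(23−18) = 29/5.
At δ = 6/7: partial sum = 3.2240 < 5.8000. Cooperation not sustainable.

No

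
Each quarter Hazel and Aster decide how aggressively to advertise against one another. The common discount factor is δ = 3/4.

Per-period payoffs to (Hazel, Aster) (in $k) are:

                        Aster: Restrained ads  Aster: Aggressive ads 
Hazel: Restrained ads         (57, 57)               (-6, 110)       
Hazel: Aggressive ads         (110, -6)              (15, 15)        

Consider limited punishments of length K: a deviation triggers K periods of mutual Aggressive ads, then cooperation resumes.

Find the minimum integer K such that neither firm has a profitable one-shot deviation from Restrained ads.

2

Need Σ_{k=1}^{K} δ^k ≥ (110−57)/(57−15) = 1.2619 at δ = 3/4.
At K = 1 the sum is 0.7500 < 1.2619; at K = 2 it is 1.3125 ≥ 1.2619.
So the minimum punishment length is K = 2.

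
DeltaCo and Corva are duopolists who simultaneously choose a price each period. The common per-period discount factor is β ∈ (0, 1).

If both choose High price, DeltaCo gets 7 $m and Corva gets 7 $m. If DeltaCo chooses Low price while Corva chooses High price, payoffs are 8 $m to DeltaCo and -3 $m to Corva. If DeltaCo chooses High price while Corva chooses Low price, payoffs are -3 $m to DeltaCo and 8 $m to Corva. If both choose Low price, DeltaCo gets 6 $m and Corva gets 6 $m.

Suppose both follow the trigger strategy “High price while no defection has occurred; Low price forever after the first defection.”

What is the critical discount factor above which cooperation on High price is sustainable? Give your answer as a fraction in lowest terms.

7/(1−β) ≥ 8 + 6β/(1−β)
7 ≥ 8 − 2β
β ≥ 1/2.

1/2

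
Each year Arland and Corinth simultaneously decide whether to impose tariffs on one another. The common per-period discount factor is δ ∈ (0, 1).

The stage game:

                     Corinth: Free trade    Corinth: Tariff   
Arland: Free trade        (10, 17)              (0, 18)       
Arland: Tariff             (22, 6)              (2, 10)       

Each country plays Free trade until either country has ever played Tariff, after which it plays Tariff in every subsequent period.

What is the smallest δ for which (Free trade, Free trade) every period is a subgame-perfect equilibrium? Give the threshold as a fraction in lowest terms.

3/5

Arland: cooperation gives 10 each period; deviation gives 22 once then 2 forever.
  10/(1−δ) ≥ 22 + 2δ/(1−δ) ⇒ δ ≥ 12/20 = 3/5.
Corinth: cooperation gives 17 each period; deviation gives 18 once then 10 forever.
  δ ≥ 1/8.
Both must hold, so the binding constraint is Arland's: δ ≥ 3/5.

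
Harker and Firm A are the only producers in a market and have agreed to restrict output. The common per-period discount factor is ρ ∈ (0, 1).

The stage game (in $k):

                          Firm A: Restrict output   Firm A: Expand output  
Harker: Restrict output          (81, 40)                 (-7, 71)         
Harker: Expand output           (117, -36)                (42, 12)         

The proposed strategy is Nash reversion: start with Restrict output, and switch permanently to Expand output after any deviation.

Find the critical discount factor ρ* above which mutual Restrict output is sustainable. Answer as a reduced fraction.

For Harker: deviation gain 117−81 = 36, per-period punishment loss 81−42 = 39. IC gives ρ ≥ 36/75 = 12/25.
For Firm A: gain 31, loss 28 per period, so ρ ≥ 31/59.
The tighter constraint is Firm A's, so cooperation needs ρ ≥ 31/59.

31/59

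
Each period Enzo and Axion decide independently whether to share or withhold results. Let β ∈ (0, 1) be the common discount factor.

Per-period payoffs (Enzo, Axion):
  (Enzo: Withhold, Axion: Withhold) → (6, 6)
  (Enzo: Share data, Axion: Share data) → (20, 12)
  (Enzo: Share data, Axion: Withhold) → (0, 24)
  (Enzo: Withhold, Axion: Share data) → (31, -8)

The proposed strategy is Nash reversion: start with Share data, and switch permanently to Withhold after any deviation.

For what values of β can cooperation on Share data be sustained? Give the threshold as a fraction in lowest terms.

For Enzo: deviation gain 31−20 = 11, per-period punishment loss 20−6 = 14. IC gives β ≥ 11/25.
For Axion: gain 12, loss 6 per period, so β ≥ 12/18 = 2/3.
The tighter constraint is Axion's, so cooperation needs β ≥ 2/3.

2/3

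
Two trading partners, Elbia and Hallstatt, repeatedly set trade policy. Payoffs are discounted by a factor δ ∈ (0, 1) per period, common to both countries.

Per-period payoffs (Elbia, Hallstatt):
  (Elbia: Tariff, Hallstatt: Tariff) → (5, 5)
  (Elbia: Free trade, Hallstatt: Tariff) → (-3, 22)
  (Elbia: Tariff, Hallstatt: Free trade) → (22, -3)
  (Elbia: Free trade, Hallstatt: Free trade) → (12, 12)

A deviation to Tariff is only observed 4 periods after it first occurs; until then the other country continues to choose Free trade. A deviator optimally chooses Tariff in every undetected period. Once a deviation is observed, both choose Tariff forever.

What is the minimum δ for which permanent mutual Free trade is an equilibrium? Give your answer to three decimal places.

0.876

The best deviation is to choose Tariff for all 4 undetected periods, earning 22 each, then 5 forever once detected.
Deviation value: 22(1−δ^4)/(1−δ) + 5δ^4/(1−δ); cooperation value: 12/(1−δ).
IC: 12 ≥ 22(1−δ^4) + 5δ^4 = 22 − 17δ^4.
So δ^4 ≥ 10/17, giving δ ≥ (10/17)^(1/4) ≈ 0.876.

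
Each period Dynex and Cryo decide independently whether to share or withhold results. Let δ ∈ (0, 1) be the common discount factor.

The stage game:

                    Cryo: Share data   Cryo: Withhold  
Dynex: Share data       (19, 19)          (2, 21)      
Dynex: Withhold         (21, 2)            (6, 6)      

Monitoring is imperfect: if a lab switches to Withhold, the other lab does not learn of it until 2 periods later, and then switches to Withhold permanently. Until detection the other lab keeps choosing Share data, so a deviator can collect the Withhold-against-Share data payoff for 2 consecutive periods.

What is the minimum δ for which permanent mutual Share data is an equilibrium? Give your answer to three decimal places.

0.365

Deviating for the 2 undetected periods gains 21−19 = 2 per period over cooperation, then loses 19−6 = 13 per period forever once punishment starts.
Gain: 2(1 + δ + … + δ^1); loss: 13·δ^2/(1−δ).
No profitable deviation ⇔ 2(1−δ^2) ≤ 13·δ^2, i.e. δ^2 ≥ 2/(2+13) = 2/15.
Hence δ ≥ (2/15)^(1/2) ≈ 0.365.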